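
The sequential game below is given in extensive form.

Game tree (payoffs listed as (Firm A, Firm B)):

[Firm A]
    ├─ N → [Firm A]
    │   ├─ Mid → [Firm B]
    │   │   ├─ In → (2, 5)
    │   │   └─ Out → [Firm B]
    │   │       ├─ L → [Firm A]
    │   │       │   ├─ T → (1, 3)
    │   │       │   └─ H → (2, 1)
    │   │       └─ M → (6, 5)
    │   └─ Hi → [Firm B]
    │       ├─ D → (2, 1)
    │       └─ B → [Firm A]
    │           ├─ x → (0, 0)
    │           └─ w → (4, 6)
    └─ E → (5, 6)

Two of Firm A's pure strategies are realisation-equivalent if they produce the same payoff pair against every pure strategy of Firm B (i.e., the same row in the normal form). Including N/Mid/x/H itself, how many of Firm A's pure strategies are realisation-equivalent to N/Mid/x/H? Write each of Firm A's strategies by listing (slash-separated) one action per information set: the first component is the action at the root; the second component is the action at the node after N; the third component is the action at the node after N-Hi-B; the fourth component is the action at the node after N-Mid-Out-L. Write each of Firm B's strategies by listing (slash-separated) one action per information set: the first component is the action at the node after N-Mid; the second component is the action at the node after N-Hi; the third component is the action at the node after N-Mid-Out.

Row for N/Mid/x/H (columns In/D/L, In/D/M, In/B/L, In/B/M, Out/D/L, Out/D/M, Out/B/L, Out/B/M): (2,5) (2,5) (2,5) (2,5) (2,1) (6,5) (2,1) (6,5).
Under N/Mid/x/H, Firm A's choice at the node after N-Hi-B can never be reached regardless of what Firm B does, so varying those choices leaves every outcome unchanged.
Holding the reachable choices fixed and varying the unreachable one freely already gives 2 equivalent strategies.
No other strategy reproduces this row, so those 2 are the full class: N/Mid/x/H, N/Mid/w/H.

2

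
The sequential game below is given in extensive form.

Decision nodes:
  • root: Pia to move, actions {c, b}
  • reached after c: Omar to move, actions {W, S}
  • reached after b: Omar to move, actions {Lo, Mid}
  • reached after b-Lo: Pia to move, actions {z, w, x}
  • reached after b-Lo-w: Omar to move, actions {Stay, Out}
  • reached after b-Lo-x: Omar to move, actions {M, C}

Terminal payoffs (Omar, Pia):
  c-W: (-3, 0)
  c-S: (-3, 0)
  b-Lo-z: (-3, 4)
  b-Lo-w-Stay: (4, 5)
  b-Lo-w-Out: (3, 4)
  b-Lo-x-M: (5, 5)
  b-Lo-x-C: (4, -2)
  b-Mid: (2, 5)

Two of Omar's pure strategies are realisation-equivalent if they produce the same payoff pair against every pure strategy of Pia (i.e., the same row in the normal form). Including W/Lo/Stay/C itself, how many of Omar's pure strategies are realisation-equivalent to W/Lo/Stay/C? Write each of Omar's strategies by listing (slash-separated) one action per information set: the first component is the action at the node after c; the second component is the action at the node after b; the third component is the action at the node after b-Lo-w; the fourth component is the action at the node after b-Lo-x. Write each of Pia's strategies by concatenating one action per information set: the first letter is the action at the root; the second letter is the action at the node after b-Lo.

2

Row for W/Lo/Stay/C (columns cz, cw, cx, bz, bw, bx): (-3,0) (-3,0) (-3,0) (-3,4) (4,5) (4,-2).
Every one of Omar's information sets is on the play path for some reply by Pia when Omar follows W/Lo/Stay/C.
Even so, S/Lo/Stay/C happens to produce the same payoff in every column — so 2 strategies share this row.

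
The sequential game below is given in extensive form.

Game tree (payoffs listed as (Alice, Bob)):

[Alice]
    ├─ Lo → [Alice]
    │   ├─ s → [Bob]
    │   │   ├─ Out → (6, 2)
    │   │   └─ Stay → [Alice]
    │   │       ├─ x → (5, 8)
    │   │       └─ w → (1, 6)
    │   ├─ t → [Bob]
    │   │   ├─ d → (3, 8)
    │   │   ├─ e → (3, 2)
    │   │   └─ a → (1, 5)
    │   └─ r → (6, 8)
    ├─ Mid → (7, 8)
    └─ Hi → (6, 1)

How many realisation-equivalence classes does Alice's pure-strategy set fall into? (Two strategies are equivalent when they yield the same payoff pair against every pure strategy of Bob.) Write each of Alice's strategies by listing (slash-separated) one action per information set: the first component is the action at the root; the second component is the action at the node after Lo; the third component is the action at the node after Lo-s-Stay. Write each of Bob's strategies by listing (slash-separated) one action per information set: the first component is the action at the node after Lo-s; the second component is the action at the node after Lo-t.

6

Alice has 18 pure strategies: Lo/s/x, Lo/s/w, Lo/t/x, Lo/t/w, Lo/r/x, Lo/r/w, Mid/s/x, Mid/s/w, Mid/t/x, Mid/t/w, Mid/r/x, Mid/r/w, Hi/s/x, Hi/s/w, Hi/t/x, Hi/t/w, Hi/r/x, Hi/r/w. Columns: Out/d, Out/e, Out/a, Stay/d, Stay/e, Stay/a.
{Lo/s/x} → row (6,2) (6,2) (6,2) (5,8) (5,8) (5,8)
{Lo/s/w} → row (6,2) (6,2) (6,2) (1,6) (1,6) (1,6)
{Lo/t/x, Lo/t/w} → row (3,8) (3,2) (1,5) (3,8) (3,2) (1,5)
{Lo/r/x, Lo/r/w} → row (6,8) (6,8) (6,8) (6,8) (6,8) (6,8)
{Mid/s/x, Mid/s/w, Mid/t/x, Mid/t/w, Mid/r/x, Mid/r/w} → row (7,8) (7,8) (7,8) (7,8) (7,8) (7,8)
{Hi/s/x, Hi/s/w, Hi/t/x, Hi/t/w, Hi/r/x, Hi/r/w} → row (6,1) (6,1) (6,1) (6,1) (6,1) (6,1)
That's 6 distinct rows out of 18 strategies.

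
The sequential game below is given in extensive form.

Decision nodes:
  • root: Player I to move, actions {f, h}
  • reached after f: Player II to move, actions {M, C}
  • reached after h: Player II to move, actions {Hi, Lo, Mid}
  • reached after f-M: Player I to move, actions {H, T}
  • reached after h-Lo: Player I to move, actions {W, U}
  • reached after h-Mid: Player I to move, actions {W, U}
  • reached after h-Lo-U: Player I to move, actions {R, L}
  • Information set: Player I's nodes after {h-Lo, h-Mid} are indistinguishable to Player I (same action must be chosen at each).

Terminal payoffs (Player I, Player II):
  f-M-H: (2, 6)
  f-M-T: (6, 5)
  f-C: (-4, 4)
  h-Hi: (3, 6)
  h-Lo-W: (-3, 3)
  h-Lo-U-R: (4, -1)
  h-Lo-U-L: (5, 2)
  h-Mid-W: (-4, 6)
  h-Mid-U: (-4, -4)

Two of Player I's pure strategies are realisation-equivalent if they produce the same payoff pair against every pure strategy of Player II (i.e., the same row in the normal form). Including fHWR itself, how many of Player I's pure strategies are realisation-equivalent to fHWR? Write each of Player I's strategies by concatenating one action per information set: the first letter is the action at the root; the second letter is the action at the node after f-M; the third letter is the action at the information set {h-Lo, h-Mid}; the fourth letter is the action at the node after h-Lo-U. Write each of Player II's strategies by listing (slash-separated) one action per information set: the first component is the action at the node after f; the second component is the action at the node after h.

4

Row for fHWR (columns M/Hi, M/Lo, M/Mid, C/Hi, C/Lo, C/Mid): (2,6) (2,6) (2,6) (-4,4) (-4,4) (-4,4).
Under fHWR, Player I's choice at the information set {h-Lo, h-Mid} and at the node after h-Lo-U can never be reached regardless of what Player II does, so varying those choices leaves every outcome unchanged.
Holding the reachable choices fixed and varying the unreachable ones freely already gives 2 × 2 = 4 equivalent strategies.
No other strategy reproduces this row, so those 4 are the full class: fHWR, fHWL, fHUR, fHUL.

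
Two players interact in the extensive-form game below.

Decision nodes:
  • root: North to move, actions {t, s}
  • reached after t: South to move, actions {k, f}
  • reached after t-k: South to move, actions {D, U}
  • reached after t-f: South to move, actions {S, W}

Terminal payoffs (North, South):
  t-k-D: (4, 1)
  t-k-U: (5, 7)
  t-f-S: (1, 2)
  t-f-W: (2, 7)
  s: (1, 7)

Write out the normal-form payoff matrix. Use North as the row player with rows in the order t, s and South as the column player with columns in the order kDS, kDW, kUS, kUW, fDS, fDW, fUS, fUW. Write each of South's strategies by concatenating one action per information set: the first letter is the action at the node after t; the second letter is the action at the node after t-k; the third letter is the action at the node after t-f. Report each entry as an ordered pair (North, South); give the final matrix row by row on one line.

t: (4,1) (4,1) (5,7) (5,7) (1,2) (2,7) (1,2) (2,7) | s: (1,7) (1,7) (1,7) (1,7) (1,7) (1,7) (1,7) (1,7)

          kDS      kDW      kUS      kUW      fDS      fDW      fUS      fUW
   t    (4,1)    (4,1)    (5,7)    (5,7)    (1,2)    (2,7)    (1,2)    (2,7)
   s    (1,7)    (1,7)    (1,7)    (1,7)    (1,7)    (1,7)    (1,7)    (1,7)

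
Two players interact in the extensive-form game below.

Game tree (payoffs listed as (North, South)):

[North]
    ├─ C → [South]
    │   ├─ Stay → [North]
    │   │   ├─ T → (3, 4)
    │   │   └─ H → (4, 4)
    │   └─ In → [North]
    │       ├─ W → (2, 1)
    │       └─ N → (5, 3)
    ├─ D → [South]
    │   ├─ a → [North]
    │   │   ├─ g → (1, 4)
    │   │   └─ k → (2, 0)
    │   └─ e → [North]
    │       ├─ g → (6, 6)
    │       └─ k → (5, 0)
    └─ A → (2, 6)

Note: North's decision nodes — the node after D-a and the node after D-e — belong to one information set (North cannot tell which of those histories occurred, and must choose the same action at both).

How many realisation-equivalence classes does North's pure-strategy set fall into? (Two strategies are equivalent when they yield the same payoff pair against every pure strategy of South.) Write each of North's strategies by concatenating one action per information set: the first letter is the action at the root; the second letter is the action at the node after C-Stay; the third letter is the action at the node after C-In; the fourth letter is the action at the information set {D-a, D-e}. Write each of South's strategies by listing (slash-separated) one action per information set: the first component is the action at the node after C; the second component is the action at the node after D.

7

North has 24 pure strategies: CTWg, CTWk, CTNg, CTNk, CHWg, CHWk, CHNg, CHNk, DTWg, DTWk, DTNg, DTNk, DHWg, DHWk, DHNg, DHNk, ATWg, ATWk, ATNg, ATNk, AHWg, AHWk, AHNg, AHNk. Columns: Stay/a, Stay/e, In/a, In/e.
{CTWg, CTWk} → row (3,4) (3,4) (2,1) (2,1)
{CTNg, CTNk} → row (3,4) (3,4) (5,3) (5,3)
{CHWg, CHWk} → row (4,4) (4,4) (2,1) (2,1)
{CHNg, CHNk} → row (4,4) (4,4) (5,3) (5,3)
{DTWg, DTNg, DHWg, DHNg} → row (1,4) (6,6) (1,4) (6,6)
{DTWk, DTNk, DHWk, DHNk} → row (2,0) (5,0) (2,0) (5,0)
{ATWg, ATWk, ATNg, ATNk, AHWg, AHWk, AHNg, AHNk} → row (2,6) (2,6) (2,6) (2,6)
That's 7 distinct rows out of 24 strategies.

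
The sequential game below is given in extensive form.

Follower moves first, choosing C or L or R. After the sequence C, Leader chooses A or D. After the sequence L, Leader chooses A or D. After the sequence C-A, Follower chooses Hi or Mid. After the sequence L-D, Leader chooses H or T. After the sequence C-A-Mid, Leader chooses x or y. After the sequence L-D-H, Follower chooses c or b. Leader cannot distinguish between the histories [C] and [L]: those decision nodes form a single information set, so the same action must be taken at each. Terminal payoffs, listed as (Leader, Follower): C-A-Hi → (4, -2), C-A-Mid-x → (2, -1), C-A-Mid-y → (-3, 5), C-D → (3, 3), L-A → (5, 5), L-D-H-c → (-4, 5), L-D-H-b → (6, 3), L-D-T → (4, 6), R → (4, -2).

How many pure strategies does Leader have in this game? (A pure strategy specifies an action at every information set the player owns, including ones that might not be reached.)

Leader owns the information set {C, L} with actions {A, D} — two choices.
Leader owns the node after L-D with actions {H, T} — two choices.
Leader owns the node after C-A-Mid with actions {x, y} — two choices.
A pure strategy fixes one action at each information set independently, so the count is the product 2 × 2 × 2 = 8.

8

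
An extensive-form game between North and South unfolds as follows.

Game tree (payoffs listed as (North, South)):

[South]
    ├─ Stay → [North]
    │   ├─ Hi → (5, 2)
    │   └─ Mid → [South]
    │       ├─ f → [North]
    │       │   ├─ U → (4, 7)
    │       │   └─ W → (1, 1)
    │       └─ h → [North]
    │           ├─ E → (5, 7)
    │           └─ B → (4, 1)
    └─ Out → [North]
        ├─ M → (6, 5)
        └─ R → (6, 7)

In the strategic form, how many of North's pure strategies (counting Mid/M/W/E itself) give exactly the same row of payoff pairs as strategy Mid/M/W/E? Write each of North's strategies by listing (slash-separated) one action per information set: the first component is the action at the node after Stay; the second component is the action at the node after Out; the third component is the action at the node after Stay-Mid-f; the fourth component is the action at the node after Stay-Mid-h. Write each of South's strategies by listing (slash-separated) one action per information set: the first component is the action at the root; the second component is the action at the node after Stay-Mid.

1

Row for Mid/M/W/E (columns Stay/f, Stay/h, Out/f, Out/h): (1,1) (5,7) (6,5) (6,5).
Every one of North's information sets is on the play path for some reply by South when North follows Mid/M/W/E.
Changing the action at any of them therefore changes at least one column, so only Mid/M/W/E itself gives this row.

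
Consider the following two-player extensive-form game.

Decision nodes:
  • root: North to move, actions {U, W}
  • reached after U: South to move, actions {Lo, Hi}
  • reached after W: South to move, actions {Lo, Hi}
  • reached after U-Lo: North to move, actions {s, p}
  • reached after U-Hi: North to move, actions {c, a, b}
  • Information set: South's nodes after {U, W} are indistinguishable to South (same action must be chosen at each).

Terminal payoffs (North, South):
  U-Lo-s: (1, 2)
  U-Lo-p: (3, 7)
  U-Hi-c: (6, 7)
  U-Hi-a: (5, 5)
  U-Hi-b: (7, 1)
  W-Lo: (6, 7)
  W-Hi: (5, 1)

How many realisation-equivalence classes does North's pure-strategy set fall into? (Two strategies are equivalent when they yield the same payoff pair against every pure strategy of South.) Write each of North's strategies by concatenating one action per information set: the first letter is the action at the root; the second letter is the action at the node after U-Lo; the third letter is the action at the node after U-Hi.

North has 12 pure strategies: Usc, Usa, Usb, Upc, Upa, Upb, Wsc, Wsa, Wsb, Wpc, Wpa, Wpb. Columns: Lo, Hi.
{Usc} → row (1,2) (6,7)
{Usa} → row (1,2) (5,5)
{Usb} → row (1,2) (7,1)
{Upc} → row (3,7) (6,7)
{Upa} → row (3,7) (5,5)
{Upb} → row (3,7) (7,1)
{Wsc, Wsa, Wsb, Wpc, Wpa, Wpb} → row (6,7) (5,1)
That's 7 distinct rows out of 12 strategies.

7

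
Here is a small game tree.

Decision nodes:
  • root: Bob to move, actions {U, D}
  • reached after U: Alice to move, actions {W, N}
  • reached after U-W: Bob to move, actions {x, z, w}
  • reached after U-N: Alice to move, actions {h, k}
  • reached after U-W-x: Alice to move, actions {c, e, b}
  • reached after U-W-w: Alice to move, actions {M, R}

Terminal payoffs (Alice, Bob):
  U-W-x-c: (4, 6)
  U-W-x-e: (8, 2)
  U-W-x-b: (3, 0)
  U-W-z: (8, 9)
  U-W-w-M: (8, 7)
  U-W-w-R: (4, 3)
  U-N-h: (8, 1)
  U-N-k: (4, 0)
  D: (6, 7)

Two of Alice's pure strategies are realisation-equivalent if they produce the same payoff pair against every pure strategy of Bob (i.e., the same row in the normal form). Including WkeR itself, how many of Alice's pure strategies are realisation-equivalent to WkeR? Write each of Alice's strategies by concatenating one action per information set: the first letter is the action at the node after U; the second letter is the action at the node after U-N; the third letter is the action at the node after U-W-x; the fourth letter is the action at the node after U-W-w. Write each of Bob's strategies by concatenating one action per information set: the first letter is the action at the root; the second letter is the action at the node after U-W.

2

Row for WkeR (columns Ux, Uz, Uw, Dx, Dz, Dw): (8,2) (8,9) (4,3) (6,7) (6,7) (6,7).
Under WkeR, Alice's choice at the node after U-N can never be reached regardless of what Bob does, so varying those choices leaves every outcome unchanged.
Holding the reachable choices fixed and varying the unreachable one freely already gives 2 equivalent strategies.
No other strategy reproduces this row, so those 2 are the full class: WheR, WkeR.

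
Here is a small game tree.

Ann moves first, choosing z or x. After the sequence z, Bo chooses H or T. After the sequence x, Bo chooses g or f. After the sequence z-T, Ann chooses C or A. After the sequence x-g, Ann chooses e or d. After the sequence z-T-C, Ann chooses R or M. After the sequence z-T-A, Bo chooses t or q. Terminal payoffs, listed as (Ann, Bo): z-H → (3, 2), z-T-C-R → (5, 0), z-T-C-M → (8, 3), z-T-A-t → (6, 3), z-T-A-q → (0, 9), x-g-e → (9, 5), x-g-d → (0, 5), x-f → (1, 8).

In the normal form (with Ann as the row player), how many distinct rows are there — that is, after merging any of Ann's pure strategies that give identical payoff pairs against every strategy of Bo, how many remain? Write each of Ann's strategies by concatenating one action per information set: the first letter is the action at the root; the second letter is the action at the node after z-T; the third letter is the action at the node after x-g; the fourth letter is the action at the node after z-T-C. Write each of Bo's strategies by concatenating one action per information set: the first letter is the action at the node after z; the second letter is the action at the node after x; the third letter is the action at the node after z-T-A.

5

Ann has 16 pure strategies: zCeR, zCeM, zCdR, zCdM, zAeR, zAeM, zAdR, zAdM, xCeR, xCeM, xCdR, xCdM, xAeR, xAeM, xAdR, xAdM. Columns: Hgt, Hgq, Hft, Hfq, Tgt, Tgq, Tft, Tfq.
{zCeR, zCdR} → row (3,2) (3,2) (3,2) (3,2) (5,0) (5,0) (5,0) (5,0)
{zCeM, zCdM} → row (3,2) (3,2) (3,2) (3,2) (8,3) (8,3) (8,3) (8,3)
{zAeR, zAeM, zAdR, zAdM} → row (3,2) (3,2) (3,2) (3,2) (6,3) (0,9) (6,3) (0,9)
{xCeR, xCeM, xAeR, xAeM} → row (9,5) (9,5) (1,8) (1,8) (9,5) (9,5) (1,8) (1,8)
{xCdR, xCdM, xAdR, xAdM} → row (0,5) (0,5) (1,8) (1,8) (0,5) (0,5) (1,8) (1,8)
That's 5 distinct rows out of 16 strategies.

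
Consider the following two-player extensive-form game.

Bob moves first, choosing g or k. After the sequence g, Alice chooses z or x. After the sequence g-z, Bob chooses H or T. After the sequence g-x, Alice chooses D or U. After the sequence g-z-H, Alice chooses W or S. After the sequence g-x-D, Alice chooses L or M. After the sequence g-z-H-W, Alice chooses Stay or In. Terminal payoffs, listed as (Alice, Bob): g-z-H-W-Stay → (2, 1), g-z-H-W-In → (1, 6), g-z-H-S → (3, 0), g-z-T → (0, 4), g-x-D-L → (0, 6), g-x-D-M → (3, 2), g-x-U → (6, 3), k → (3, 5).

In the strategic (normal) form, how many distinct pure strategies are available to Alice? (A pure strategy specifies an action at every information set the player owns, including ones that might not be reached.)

32

Alice owns the node after g with actions {z, x} — two choices.
Alice owns the node after g-x with actions {D, U} — two choices.
Alice owns the node after g-z-H with actions {W, S} — two choices.
Alice owns the node after g-x-D with actions {L, M} — two choices.
Alice owns the node after g-z-H-W with actions {Stay, In} — two choices.
A pure strategy fixes one action at each information set independently, so the count is the product 2 × 2 × 2 × 2 × 2 = 32.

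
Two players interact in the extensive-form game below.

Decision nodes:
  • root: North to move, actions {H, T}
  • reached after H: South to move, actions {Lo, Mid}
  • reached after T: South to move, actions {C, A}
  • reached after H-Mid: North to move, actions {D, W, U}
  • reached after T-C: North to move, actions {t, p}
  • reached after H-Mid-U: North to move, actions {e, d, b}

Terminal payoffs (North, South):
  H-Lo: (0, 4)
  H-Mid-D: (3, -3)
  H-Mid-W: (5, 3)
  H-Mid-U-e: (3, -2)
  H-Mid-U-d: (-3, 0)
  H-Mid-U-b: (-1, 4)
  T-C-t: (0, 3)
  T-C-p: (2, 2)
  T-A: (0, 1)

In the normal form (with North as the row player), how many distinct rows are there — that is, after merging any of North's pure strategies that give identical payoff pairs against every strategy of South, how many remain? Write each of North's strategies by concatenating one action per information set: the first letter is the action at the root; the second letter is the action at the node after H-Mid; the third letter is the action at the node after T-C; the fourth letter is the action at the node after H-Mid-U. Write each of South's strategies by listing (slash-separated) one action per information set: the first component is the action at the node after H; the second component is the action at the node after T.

7

North has 36 pure strategies: HDte, HDtd, HDtb, HDpe, HDpd, HDpb, HWte, HWtd, HWtb, HWpe, HWpd, HWpb, HUte, HUtd, HUtb, HUpe, HUpd, HUpb, TDte, TDtd, TDtb, TDpe, TDpd, TDpb, TWte, TWtd, TWtb, TWpe, TWpd, TWpb, TUte, TUtd, TUtb, TUpe, TUpd, TUpb. Columns: Lo/C, Lo/A, Mid/C, Mid/A.
{HDte, HDtd, HDtb, HDpe, HDpd, HDpb} → row (0,4) (0,4) (3,-3) (3,-3)
{HWte, HWtd, HWtb, HWpe, HWpd, HWpb} → row (0,4) (0,4) (5,3) (5,3)
{HUte, HUpe} → row (0,4) (0,4) (3,-2) (3,-2)
{HUtd, HUpd} → row (0,4) (0,4) (-3,0) (-3,0)
{HUtb, HUpb} → row (0,4) (0,4) (-1,4) (-1,4)
{TDte, TDtd, TDtb, TWte, TWtd, TWtb, TUte, TUtd, TUtb} → row (0,3) (0,1) (0,3) (0,1)
{TDpe, TDpd, TDpb, TWpe, TWpd, TWpb, TUpe, TUpd, TUpb} → row (2,2) (0,1) (2,2) (0,1)
That's 7 distinct rows out of 36 strategies.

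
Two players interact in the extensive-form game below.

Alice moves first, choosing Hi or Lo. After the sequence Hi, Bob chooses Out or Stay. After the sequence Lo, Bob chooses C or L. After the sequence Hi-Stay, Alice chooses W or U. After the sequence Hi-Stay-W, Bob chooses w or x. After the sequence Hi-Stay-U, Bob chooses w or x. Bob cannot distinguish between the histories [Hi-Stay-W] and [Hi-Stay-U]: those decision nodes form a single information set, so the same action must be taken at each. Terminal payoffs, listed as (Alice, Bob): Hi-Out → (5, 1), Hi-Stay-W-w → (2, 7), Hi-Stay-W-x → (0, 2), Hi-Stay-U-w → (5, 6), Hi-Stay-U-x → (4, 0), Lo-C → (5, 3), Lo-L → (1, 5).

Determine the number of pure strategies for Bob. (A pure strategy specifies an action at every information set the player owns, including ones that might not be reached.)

Bob owns the node after Hi with actions {Out, Stay} — two choices.
Bob owns the node after Lo with actions {C, L} — two choices.
Bob owns the information set {Hi-Stay-W, Hi-Stay-U} with actions {w, x} — two choices.
A pure strategy fixes one action at each information set independently, so the count is the product 2 × 2 × 2 = 8.
(For reference, Alice has 4 pure strategies, giving a 8×4 normal-form matrix.)

8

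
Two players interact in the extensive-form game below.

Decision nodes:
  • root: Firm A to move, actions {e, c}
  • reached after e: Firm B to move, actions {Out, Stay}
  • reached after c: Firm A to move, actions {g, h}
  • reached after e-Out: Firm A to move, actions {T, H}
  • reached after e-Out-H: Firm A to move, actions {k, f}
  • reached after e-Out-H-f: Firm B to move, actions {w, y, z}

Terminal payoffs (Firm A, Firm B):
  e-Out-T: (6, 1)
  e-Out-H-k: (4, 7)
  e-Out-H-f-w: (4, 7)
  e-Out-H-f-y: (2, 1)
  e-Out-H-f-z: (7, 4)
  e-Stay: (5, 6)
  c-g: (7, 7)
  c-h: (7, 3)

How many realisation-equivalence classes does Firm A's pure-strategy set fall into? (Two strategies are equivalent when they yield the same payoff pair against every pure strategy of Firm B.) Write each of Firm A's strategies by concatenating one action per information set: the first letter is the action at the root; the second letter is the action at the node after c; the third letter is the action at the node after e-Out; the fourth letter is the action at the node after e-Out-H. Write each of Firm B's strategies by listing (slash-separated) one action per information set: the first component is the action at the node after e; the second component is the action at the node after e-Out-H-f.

5

Firm A has 16 pure strategies: egTk, egTf, egHk, egHf, ehTk, ehTf, ehHk, ehHf, cgTk, cgTf, cgHk, cgHf, chTk, chTf, chHk, chHf. Columns: Out/w, Out/y, Out/z, Stay/w, Stay/y, Stay/z.
{egTk, egTf, ehTk, ehTf} → row (6,1) (6,1) (6,1) (5,6) (5,6) (5,6)
{egHk, ehHk} → row (4,7) (4,7) (4,7) (5,6) (5,6) (5,6)
{egHf, ehHf} → row (4,7) (2,1) (7,4) (5,6) (5,6) (5,6)
{cgTk, cgTf, cgHk, cgHf} → row (7,7) (7,7) (7,7) (7,7) (7,7) (7,7)
{chTk, chTf, chHk, chHf} → row (7,3) (7,3) (7,3) (7,3) (7,3) (7,3)
That's 5 distinct rows out of 16 strategies.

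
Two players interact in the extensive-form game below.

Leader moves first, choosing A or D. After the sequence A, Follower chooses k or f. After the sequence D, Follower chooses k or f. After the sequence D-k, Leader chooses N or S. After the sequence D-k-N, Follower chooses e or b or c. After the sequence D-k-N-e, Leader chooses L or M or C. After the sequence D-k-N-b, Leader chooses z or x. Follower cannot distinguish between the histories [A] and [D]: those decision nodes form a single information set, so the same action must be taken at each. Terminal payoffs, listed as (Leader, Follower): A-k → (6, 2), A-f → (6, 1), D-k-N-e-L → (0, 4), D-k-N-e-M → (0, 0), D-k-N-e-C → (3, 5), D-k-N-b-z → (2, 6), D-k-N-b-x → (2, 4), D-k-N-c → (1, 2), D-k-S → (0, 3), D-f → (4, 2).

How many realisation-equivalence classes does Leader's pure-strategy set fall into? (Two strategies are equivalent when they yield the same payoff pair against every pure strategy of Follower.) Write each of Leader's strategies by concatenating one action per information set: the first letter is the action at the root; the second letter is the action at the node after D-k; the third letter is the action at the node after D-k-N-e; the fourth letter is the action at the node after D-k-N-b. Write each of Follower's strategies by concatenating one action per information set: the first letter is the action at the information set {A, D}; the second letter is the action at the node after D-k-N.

Leader has 24 pure strategies: ANLz, ANLx, ANMz, ANMx, ANCz, ANCx, ASLz, ASLx, ASMz, ASMx, ASCz, ASCx, DNLz, DNLx, DNMz, DNMx, DNCz, DNCx, DSLz, DSLx, DSMz, DSMx, DSCz, DSCx. Columns: ke, kb, kc, fe, fb, fc.
{ANLz, ANLx, ANMz, ANMx, ANCz, ANCx, ASLz, ASLx, ASMz, ASMx, ASCz, ASCx} → row (6,2) (6,2) (6,2) (6,1) (6,1) (6,1)
{DNLz} → row (0,4) (2,6) (1,2) (4,2) (4,2) (4,2)
{DNLx} → row (0,4) (2,4) (1,2) (4,2) (4,2) (4,2)
{DNMz} → row (0,0) (2,6) (1,2) (4,2) (4,2) (4,2)
{DNMx} → row (0,0) (2,4) (1,2) (4,2) (4,2) (4,2)
{DNCz} → row (3,5) (2,6) (1,2) (4,2) (4,2) (4,2)
{DNCx} → row (3,5) (2,4) (1,2) (4,2) (4,2) (4,2)
{DSLz, DSLx, DSMz, DSMx, DSCz, DSCx} → row (0,3) (0,3) (0,3) (4,2) (4,2) (4,2)
That's 8 distinct rows out of 24 strategies.

8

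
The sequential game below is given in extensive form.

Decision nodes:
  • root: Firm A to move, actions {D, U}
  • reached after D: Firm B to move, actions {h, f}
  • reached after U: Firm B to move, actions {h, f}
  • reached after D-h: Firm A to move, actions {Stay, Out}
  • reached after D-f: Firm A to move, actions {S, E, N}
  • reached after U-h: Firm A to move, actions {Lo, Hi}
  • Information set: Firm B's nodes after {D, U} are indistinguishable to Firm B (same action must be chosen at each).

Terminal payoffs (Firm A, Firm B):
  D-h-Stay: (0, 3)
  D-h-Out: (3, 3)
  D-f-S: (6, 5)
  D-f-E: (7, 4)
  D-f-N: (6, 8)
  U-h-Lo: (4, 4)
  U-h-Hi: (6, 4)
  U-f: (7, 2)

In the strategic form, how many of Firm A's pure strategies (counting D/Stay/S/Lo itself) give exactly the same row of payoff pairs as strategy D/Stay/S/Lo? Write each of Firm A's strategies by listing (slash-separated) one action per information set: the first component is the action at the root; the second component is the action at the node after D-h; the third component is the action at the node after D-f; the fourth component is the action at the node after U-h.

Row for D/Stay/S/Lo (columns h, f): (0,3) (6,5).
Under D/Stay/S/Lo, Firm A's choice at the node after U-h can never be reached regardless of what Firm B does, so varying those choices leaves every outcome unchanged.
Holding the reachable choices fixed and varying the unreachable one freely already gives 2 equivalent strategies.
No other strategy reproduces this row, so those 2 are the full class: D/Stay/S/Lo, D/Stay/S/Hi.

2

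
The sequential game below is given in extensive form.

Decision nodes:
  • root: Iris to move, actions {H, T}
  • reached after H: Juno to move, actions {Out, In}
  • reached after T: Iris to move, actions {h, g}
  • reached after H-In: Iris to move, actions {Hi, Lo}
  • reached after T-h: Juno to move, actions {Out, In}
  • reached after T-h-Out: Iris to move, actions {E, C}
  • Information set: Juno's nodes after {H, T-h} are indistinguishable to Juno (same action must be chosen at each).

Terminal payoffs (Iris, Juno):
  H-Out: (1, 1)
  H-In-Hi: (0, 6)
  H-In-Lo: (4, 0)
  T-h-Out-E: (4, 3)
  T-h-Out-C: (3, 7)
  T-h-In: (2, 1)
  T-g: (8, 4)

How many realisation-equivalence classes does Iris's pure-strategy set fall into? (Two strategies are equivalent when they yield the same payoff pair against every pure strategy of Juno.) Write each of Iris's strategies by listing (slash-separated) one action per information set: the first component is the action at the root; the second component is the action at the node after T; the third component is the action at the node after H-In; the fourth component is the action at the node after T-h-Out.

5

Iris has 16 pure strategies: H/h/Hi/E, H/h/Hi/C, H/h/Lo/E, H/h/Lo/C, H/g/Hi/E, H/g/Hi/C, H/g/Lo/E, H/g/Lo/C, T/h/Hi/E, T/h/Hi/C, T/h/Lo/E, T/h/Lo/C, T/g/Hi/E, T/g/Hi/C, T/g/Lo/E, T/g/Lo/C. Columns: Out, In.
{H/h/Hi/E, H/h/Hi/C, H/g/Hi/E, H/g/Hi/C} → row (1,1) (0,6)
{H/h/Lo/E, H/h/Lo/C, H/g/Lo/E, H/g/Lo/C} → row (1,1) (4,0)
{T/h/Hi/E, T/h/Lo/E} → row (4,3) (2,1)
{T/h/Hi/C, T/h/Lo/C} → row (3,7) (2,1)
{T/g/Hi/E, T/g/Hi/C, T/g/Lo/E, T/g/Lo/C} → row (8,4) (8,4)
That's 5 distinct rows out of 16 strategies.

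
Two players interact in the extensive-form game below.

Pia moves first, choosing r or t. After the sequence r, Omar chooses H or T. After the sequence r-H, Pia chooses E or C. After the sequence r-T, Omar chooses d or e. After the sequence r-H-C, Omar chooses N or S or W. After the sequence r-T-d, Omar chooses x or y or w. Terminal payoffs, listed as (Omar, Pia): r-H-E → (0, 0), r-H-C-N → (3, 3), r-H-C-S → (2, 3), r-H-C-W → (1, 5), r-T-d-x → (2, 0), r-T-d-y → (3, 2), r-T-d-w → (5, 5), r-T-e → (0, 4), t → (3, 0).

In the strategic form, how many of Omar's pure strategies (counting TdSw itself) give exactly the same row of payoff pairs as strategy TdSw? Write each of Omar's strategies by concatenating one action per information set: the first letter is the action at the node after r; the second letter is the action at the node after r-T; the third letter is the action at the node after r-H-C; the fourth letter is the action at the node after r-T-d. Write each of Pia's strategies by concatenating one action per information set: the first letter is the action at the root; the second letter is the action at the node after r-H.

Row for TdSw (columns rE, rC, tE, tC): (5,5) (5,5) (3,0) (3,0).
Under TdSw, Omar's choice at the node after r-H-C can never be reached regardless of what Pia does, so varying those choices leaves every outcome unchanged.
Holding the reachable choices fixed and varying the unreachable one freely already gives 3 equivalent strategies.
No other strategy reproduces this row, so those 3 are the full class: TdNw, TdSw, TdWw.

3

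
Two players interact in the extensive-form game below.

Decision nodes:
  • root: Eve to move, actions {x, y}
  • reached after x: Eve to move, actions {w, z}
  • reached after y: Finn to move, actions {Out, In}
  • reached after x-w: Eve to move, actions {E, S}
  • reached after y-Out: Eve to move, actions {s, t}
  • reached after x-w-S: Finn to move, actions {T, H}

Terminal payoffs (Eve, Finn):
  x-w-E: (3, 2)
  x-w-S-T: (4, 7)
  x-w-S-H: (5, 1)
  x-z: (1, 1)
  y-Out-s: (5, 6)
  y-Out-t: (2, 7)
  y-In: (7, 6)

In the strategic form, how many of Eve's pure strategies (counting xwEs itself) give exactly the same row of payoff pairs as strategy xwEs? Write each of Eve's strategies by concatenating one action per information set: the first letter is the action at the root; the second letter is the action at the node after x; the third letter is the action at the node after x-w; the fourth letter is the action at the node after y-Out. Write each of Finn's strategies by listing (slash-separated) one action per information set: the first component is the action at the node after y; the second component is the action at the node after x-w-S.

Row for xwEs (columns Out/T, Out/H, In/T, In/H): (3,2) (3,2) (3,2) (3,2).
Under xwEs, Eve's choice at the node after y-Out can never be reached regardless of what Finn does, so varying those choices leaves every outcome unchanged.
Holding the reachable choices fixed and varying the unreachable one freely already gives 2 equivalent strategies.
No other strategy reproduces this row, so those 2 are the full class: xwEs, xwEt.

2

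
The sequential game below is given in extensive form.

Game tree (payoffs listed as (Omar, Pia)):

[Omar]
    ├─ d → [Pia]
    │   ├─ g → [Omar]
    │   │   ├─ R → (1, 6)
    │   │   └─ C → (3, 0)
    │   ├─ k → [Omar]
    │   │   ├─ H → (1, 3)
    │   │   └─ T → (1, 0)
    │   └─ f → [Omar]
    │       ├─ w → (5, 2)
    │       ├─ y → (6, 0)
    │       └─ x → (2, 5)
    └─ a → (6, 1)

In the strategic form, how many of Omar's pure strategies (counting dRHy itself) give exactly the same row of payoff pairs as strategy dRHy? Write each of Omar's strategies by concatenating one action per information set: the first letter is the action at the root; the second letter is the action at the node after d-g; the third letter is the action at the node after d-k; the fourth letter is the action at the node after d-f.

Row for dRHy (columns g, k, f): (1,6) (1,3) (6,0).
Every one of Omar's information sets is on the play path for some reply by Pia when Omar follows dRHy.
Changing the action at any of them therefore changes at least one column, so only dRHy itself gives this row.

1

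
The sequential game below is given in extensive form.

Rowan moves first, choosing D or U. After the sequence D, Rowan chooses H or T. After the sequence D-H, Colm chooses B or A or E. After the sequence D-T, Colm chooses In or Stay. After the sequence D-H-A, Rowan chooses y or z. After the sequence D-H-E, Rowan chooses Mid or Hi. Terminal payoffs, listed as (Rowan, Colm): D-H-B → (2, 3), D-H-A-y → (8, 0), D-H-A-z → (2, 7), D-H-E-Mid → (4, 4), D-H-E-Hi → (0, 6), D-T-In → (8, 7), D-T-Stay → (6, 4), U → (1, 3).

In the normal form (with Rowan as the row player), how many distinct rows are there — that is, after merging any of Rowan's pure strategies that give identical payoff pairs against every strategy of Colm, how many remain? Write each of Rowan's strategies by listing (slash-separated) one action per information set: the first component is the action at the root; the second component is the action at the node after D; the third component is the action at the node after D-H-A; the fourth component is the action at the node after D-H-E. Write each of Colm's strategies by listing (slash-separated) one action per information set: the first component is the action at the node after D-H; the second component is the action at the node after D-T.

Rowan has 16 pure strategies: D/H/y/Mid, D/H/y/Hi, D/H/z/Mid, D/H/z/Hi, D/T/y/Mid, D/T/y/Hi, D/T/z/Mid, D/T/z/Hi, U/H/y/Mid, U/H/y/Hi, U/H/z/Mid, U/H/z/Hi, U/T/y/Mid, U/T/y/Hi, U/T/z/Mid, U/T/z/Hi. Columns: B/In, B/Stay, A/In, A/Stay, E/In, E/Stay.
{D/H/y/Mid} → row (2,3) (2,3) (8,0) (8,0) (4,4) (4,4)
{D/H/y/Hi} → row (2,3) (2,3) (8,0) (8,0) (0,6) (0,6)
{D/H/z/Mid} → row (2,3) (2,3) (2,7) (2,7) (4,4) (4,4)
{D/H/z/Hi} → row (2,3) (2,3) (2,7) (2,7) (0,6) (0,6)
{D/T/y/Mid, D/T/y/Hi, D/T/z/Mid, D/T/z/Hi} → row (8,7) (6,4) (8,7) (6,4) (8,7) (6,4)
{U/H/y/Mid, U/H/y/Hi, U/H/z/Mid, U/H/z/Hi, U/T/y/Mid, U/T/y/Hi, U/T/z/Mid, U/T/z/Hi} → row (1,3) (1,3) (1,3) (1,3) (1,3) (1,3)
That's 6 distinct rows out of 16 strategies.

6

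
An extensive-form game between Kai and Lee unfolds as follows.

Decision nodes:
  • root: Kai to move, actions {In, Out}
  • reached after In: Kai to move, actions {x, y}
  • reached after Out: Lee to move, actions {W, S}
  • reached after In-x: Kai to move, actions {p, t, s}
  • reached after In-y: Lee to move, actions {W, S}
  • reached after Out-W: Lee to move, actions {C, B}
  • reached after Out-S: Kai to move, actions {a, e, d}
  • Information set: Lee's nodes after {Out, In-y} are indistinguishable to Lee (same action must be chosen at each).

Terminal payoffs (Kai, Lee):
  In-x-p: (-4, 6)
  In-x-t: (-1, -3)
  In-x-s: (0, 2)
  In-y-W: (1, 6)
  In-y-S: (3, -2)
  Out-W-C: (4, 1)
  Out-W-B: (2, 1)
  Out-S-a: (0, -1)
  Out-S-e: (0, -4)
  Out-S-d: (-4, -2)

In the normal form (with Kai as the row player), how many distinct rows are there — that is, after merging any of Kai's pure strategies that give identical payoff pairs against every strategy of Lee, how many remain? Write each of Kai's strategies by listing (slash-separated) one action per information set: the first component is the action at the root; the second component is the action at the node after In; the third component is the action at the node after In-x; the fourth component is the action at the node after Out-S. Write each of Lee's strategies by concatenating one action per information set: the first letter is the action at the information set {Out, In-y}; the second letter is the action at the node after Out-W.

7

Kai has 36 pure strategies: In/x/p/a, In/x/p/e, In/x/p/d, In/x/t/a, In/x/t/e, In/x/t/d, In/x/s/a, In/x/s/e, In/x/s/d, In/y/p/a, In/y/p/e, In/y/p/d, In/y/t/a, In/y/t/e, In/y/t/d, In/y/s/a, In/y/s/e, In/y/s/d, Out/x/p/a, Out/x/p/e, Out/x/p/d, Out/x/t/a, Out/x/t/e, Out/x/t/d, Out/x/s/a, Out/x/s/e, Out/x/s/d, Out/y/p/a, Out/y/p/e, Out/y/p/d, Out/y/t/a, Out/y/t/e, Out/y/t/d, Out/y/s/a, Out/y/s/e, Out/y/s/d. Columns: WC, WB, SC, SB.
{In/x/p/a, In/x/p/e, In/x/p/d} → row (-4,6) (-4,6) (-4,6) (-4,6)
{In/x/t/a, In/x/t/e, In/x/t/d} → row (-1,-3) (-1,-3) (-1,-3) (-1,-3)
{In/x/s/a, In/x/s/e, In/x/s/d} → row (0,2) (0,2) (0,2) (0,2)
{In/y/p/a, In/y/p/e, In/y/p/d, In/y/t/a, In/y/t/e, In/y/t/d, In/y/s/a, In/y/s/e, In/y/s/d} → row (1,6) (1,6) (3,-2) (3,-2)
{Out/x/p/a, Out/x/t/a, Out/x/s/a, Out/y/p/a, Out/y/t/a, Out/y/s/a} → row (4,1) (2,1) (0,-1) (0,-1)
{Out/x/p/e, Out/x/t/e, Out/x/s/e, Out/y/p/e, Out/y/t/e, Out/y/s/e} → row (4,1) (2,1) (0,-4) (0,-4)
{Out/x/p/d, Out/x/t/d, Out/x/s/d, Out/y/p/d, Out/y/t/d, Out/y/s/d} → row (4,1) (2,1) (-4,-2) (-4,-2)
That's 7 distinct rows out of 36 strategies.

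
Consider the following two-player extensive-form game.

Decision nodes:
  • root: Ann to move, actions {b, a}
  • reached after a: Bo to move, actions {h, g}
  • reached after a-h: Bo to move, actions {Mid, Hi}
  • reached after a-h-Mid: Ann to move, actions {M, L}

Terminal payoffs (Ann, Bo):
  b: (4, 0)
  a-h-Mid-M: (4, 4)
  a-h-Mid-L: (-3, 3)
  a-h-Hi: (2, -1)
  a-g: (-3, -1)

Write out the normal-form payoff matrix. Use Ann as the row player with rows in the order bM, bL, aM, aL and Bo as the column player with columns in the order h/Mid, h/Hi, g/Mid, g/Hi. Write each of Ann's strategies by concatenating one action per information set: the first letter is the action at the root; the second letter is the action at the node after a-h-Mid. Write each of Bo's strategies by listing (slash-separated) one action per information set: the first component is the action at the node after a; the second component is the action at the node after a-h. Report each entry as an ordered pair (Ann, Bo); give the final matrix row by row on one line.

Row bM: h/Mid→(4,0), h/Hi→(4,0), g/Mid→(4,0), g/Hi→(4,0)
Row bL: h/Mid→(4,0), h/Hi→(4,0), g/Mid→(4,0), g/Hi→(4,0)
Row aM: h/Mid→(4,4), h/Hi→(2,-1), g/Mid→(-3,-1), g/Hi→(-3,-1)
Row aL: h/Mid→(-3,3), h/Hi→(2,-1), g/Mid→(-3,-1), g/Hi→(-3,-1)

bM: (4,0) (4,0) (4,0) (4,0) | bL: (4,0) (4,0) (4,0) (4,0) | aM: (4,4) (2,-1) (-3,-1) (-3,-1) | aL: (-3,3) (2,-1) (-3,-1) (-3,-1)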